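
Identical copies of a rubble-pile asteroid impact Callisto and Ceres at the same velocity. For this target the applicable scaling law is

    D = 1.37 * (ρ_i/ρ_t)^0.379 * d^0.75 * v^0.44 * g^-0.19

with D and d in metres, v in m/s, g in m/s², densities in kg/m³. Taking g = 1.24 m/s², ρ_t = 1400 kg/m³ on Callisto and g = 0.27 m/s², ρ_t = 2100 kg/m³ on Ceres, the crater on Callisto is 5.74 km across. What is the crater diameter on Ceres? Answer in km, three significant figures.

D ≈ 6.58 km

The impactor-only factors (d, v, ρ_i) cancel in the ratio, leaving D_Ceres/D_Callisto = (g_Ceres/g_Callisto)^-0.19 · (ρ_t,Callisto/ρ_t,Ceres)^0.379.
(0.27/1.24)^-0.19 = 0.2177^-0.19 = 1.336
(1400/2100)^0.379 = 0.6667^0.379 = 0.8576
Ratio = 1.336 × 0.8576 = 1.146
D_Ceres = 1.146 × 5.74 km = 6.58 km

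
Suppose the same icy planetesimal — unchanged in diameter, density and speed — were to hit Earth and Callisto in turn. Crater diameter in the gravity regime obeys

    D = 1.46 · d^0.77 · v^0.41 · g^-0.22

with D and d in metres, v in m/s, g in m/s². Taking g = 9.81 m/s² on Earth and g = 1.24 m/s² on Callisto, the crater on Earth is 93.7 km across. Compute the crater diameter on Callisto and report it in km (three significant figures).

D ≈ 148 km

All impactor-dependent factors cancel in the ratio, leaving D_Callisto/D_Earth = (g_Callisto/g_Earth)^-0.22.
(1.24/9.81)^-0.22 = 0.1264^-0.22 = 1.576
D_Callisto = 1.576 × 93.7 km = 148 km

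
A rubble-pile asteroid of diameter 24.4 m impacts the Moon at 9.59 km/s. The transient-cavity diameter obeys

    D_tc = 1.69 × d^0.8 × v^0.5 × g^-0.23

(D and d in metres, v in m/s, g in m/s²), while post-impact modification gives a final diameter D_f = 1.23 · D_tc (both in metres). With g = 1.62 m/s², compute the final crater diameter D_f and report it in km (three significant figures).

v = 9590 m/s.
d^0.8 = 24.4^0.8 = 12.88
v^0.5 = 9590^0.5 = 97.93
g^-0.23 = 1.62^-0.23 = 0.8950
D_tc = 1.69 × 12.88 × 97.93 × 0.8950 = 1908 m
D_f = 1.23 × 1908 = 2347 m
     = 2.347 km

D_f ≈ 2.35 km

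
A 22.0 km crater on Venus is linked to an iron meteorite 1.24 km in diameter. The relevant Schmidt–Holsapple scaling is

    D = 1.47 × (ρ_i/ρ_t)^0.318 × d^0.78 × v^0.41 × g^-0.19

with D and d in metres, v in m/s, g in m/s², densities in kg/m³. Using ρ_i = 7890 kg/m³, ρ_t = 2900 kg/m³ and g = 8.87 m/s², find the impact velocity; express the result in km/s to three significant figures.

v ≈ 25.1 km/s

Rearranging for v: v = [D / (1.47 · (7890/2900)^0.318 · 1240^0.78 · 8.87^-0.19)]^(1/0.41).
D = 22000 m.
(7890/2900)^0.318 = 1.375
1240^0.78 = 258.7
8.87^-0.19 = 0.6605
Denominator = 1.47 × 1.375 × 258.7 × 0.6605 = 345.4
D / 345.4 = 22000 / 345.4 = 63.69
v = 63.69^(1/0.41) = 63.69^2.439 = 25126 m/s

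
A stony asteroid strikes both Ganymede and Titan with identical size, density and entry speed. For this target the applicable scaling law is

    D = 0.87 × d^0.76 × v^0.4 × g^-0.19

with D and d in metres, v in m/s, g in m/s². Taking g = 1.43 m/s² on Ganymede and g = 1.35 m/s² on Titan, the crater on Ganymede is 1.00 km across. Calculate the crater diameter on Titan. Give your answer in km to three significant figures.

All impactor-dependent factors cancel in the ratio, leaving D_Titan/D_Ganymede = (g_Titan/g_Ganymede)^-0.19.
(1.35/1.43)^-0.19 = 0.9441^-0.19 = 1.011
D_Titan = 1.011 × 1.00 km = 1.01 km

D ≈ 1.01 km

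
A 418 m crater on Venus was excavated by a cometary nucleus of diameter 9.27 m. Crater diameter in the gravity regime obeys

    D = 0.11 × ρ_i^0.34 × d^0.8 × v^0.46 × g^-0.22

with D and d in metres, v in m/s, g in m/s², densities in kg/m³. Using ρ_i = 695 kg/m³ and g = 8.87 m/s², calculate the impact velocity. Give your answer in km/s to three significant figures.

v ≈ 28.4 km/s

Rearranging for v: v = [D / (0.11 · 695^0.34 · 9.27^0.8 · 8.87^-0.22)]^(1/0.46).
695^0.34 = 9.253
9.27^0.8 = 5.938
8.87^-0.22 = 0.6187
Denominator = 0.11 × 9.253 × 5.938 × 0.6187 = 3.739
D / 3.739 = 418 / 3.739 = 111.8
v = 111.8^(1/0.46) = 111.8^2.1739 = 28386 m/s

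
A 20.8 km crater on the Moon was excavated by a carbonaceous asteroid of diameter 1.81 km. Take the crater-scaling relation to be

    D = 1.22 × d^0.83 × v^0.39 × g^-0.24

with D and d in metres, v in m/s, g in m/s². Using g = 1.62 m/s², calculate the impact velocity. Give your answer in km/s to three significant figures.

v ≈ 11.1 km/s

Rearranging for v: v = [D / (1.22 · 1810^0.83 · 1.62^-0.24)]^(1/0.39).
D = 20800 m.
1810^0.83 = 505.7
1.62^-0.24 = 0.8907
Denominator = 1.22 × 505.7 × 0.8907 = 549.5
D / 549.5 = 20800 / 549.5 = 37.85
v = 37.85^(1/0.39) = 37.85^2.5641 = 11125 m/s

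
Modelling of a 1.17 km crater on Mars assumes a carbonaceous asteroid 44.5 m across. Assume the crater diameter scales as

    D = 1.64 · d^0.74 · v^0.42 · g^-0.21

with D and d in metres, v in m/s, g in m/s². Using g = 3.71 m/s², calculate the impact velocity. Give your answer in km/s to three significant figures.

Rearranging for v: v = [D / (1.64 · 44.5^0.74 · 3.71^-0.21)]^(1/0.42).
D = 1170 m.
44.5^0.74 = 16.59
3.71^-0.21 = 0.7593
Denominator = 1.64 × 16.59 × 0.7593 = 20.66
D / 20.66 = 1170 / 20.66 = 56.63
v = 56.63^(1/0.42) = 56.63^2.381 = 14928 m/s

v ≈ 14.9 km/s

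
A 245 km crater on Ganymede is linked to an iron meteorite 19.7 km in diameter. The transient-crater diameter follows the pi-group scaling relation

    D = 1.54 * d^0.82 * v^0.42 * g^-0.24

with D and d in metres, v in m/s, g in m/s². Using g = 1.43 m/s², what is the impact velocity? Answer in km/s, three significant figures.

v ≈ 12.3 km/s

Rearranging for v: v = [D / (1.54 · 19700^0.82 · 1.43^-0.24)]^(1/0.42).
D = 245000 m.
19700^0.82 = 3322
1.43^-0.24 = 0.9177
Denominator = 1.54 × 3322 × 0.9177 = 4695
D / 4695 = 245000 / 4695 = 52.18
v = 52.18^(1/0.42) = 52.18^2.381 = 12285 m/s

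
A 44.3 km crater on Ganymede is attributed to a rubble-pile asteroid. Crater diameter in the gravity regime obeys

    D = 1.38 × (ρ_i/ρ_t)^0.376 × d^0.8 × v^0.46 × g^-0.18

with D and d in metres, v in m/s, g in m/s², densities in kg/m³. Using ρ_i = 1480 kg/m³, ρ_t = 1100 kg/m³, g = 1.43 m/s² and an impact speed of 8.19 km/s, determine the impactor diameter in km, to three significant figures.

d ≈ 2.28 km

Rearranging for d: d = [D / (1.38 · (1480/1100)^0.376 · 8190^0.46 · 1.43^-0.18)]^(1/0.8).
D = 44300 m.
(1480/1100)^0.376 = 1.118
8190^0.46 = 63.11
1.43^-0.18 = 0.9376
Denominator = 1.38 × 1.118 × 63.11 × 0.9376 = 91.29
D / 91.29 = 44300 / 91.29 = 485.3
d = 485.3^(1/0.8) = 485.3^1.25 = 2278 m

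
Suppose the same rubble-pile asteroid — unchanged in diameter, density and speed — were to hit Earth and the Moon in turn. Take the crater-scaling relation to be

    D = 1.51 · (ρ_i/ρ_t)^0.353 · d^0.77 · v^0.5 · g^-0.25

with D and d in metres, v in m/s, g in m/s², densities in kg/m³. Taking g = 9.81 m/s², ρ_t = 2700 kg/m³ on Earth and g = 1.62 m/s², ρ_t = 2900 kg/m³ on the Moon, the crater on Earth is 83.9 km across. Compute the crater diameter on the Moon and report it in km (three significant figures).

D ≈ 128 km

The impactor-only factors (d, v, ρ_i) cancel in the ratio, leaving D_Moon/D_Earth = (g_Moon/g_Earth)^-0.25 · (ρ_t,Earth/ρ_t,Moon)^0.353.
(1.62/9.81)^-0.25 = 0.1651^-0.25 = 1.569
(2700/2900)^0.353 = 0.9310^0.353 = 0.9751
Ratio = 1.569 × 0.9751 = 1.530
D_Moon = 1.530 × 83.9 km = 128 km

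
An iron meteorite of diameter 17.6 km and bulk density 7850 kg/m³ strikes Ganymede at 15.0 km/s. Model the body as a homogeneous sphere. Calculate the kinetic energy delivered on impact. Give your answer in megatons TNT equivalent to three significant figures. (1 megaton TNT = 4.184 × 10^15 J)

E ≈ 6.03 × 10^8 Mt TNT

d = 17600 m; v = 15000 m/s.
Mass m = (π/6) ρ d³ = (π/6) × 7850 × (17600)³ = 2.241 × 10^16 kg
E = ½ m v² = 0.5 × 2.241 × 10^16 × (15000)² = 2.521 × 10^24 J
   = 2.521 × 10^24 / 4.184×10^15 = 6.025 × 10^8 Mt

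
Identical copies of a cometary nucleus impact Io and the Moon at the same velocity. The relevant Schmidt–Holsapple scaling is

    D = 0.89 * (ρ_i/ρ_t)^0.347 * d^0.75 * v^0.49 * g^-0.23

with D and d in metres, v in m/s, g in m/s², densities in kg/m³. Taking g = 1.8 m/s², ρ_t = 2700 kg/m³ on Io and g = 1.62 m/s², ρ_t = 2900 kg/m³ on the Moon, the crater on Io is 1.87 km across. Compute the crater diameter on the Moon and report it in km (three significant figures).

The impactor-only factors (d, v, ρ_i) cancel in the ratio, leaving D_Moon/D_Io = (g_Moon/g_Io)^-0.23 · (ρ_t,Io/ρ_t,Moon)^0.347.
(1.62/1.8)^-0.23 = 0.9000^-0.23 = 1.025
(2700/2900)^0.347 = 0.9310^0.347 = 0.9755
Ratio = 1.025 × 0.9755 = 0.9999
D_Moon = 0.9999 × 1.87 km = 1.87 km

D ≈ 1.87 km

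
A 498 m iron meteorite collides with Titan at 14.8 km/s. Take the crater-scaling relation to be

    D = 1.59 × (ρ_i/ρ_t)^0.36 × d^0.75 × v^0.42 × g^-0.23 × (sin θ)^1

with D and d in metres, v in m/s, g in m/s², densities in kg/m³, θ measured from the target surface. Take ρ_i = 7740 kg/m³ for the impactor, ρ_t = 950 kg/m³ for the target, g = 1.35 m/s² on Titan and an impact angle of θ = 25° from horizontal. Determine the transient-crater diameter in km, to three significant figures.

In SI units: v = 14800 m/s.
(ρ_i/ρ_t)^0.36 = (7740/950)^0.36 = 2.128
d^0.75 = 498^0.75 = 105.4
v^0.42 = 14800^0.42 = 56.43
g^-0.23 = 1.35^-0.23 = 0.9333
(sin 25°)^1 = 0.4226^1 = 0.4226
D = 1.59 × 2.128 × 105.4 × 56.43 × 0.9333 × 0.4226 = 7937 m
   = 7.937 km

D ≈ 7.94 km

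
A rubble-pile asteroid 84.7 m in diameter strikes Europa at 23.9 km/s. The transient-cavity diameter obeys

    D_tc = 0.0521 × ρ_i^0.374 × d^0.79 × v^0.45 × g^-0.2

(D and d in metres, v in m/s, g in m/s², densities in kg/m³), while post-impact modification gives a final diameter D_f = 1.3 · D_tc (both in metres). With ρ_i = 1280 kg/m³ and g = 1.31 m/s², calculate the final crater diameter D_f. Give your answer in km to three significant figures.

v = 23900 m/s.
ρ_i^0.374 = 1280^0.374 = 14.52
d^0.79 = 84.7^0.79 = 33.34
v^0.45 = 23900^0.45 = 93.39
g^-0.2 = 1.31^-0.2 = 0.9474
D_tc = 0.0521 × 14.52 × 33.34 × 93.39 × 0.9474 = 2232 m
D_f = 1.3 × 2232 = 2902 m
     = 2.902 km

D_f ≈ 2.90 km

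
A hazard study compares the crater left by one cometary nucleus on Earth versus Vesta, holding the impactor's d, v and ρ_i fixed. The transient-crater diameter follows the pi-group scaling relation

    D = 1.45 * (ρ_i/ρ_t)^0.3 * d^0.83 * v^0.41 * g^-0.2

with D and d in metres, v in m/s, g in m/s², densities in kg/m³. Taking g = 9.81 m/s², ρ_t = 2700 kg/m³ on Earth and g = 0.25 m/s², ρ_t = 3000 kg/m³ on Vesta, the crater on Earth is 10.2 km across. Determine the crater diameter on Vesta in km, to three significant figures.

The impactor-only factors (d, v, ρ_i) cancel in the ratio, leaving D_Vesta/D_Earth = (g_Vesta/g_Earth)^-0.2 · (ρ_t,Earth/ρ_t,Vesta)^0.3.
(0.25/9.81)^-0.2 = 0.02548^-0.2 = 2.083
(2700/3000)^0.3 = 0.9000^0.3 = 0.9689
Ratio = 2.083 × 0.9689 = 2.018
D_Vesta = 2.018 × 10.2 km = 20.6 km

D ≈ 20.6 km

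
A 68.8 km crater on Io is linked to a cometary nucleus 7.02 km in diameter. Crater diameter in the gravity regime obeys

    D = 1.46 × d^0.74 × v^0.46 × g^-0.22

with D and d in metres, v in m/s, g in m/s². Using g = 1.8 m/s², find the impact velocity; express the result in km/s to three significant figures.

v ≈ 12.4 km/s

Rearranging for v: v = [D / (1.46 · 7020^0.74 · 1.8^-0.22)]^(1/0.46).
D = 68800 m.
7020^0.74 = 701.9
1.8^-0.22 = 0.8787
Denominator = 1.46 × 701.9 × 0.8787 = 900.5
D / 900.5 = 68800 / 900.5 = 76.40
v = 76.40^(1/0.46) = 76.40^2.1739 = 12407 m/s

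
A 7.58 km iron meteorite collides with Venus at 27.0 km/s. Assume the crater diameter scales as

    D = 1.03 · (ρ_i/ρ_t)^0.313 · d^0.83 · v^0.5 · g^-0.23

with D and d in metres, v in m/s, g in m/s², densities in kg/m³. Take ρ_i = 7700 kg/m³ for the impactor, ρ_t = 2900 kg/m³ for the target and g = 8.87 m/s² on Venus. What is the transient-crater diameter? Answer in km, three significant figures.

In SI units: d = 7580 m, v = 27000 m/s.
(ρ_i/ρ_t)^0.313 = (7700/2900)^0.313 = 1.358
d^0.83 = 7580^0.83 = 1660
v^0.5 = 27000^0.5 = 164.3
g^-0.23 = 8.87^-0.23 = 0.6053
D = 1.03 × 1.358 × 1660 × 164.3 × 0.6053 = 2.309 × 10^5 m
   = 230.9 km

D ≈ 231 km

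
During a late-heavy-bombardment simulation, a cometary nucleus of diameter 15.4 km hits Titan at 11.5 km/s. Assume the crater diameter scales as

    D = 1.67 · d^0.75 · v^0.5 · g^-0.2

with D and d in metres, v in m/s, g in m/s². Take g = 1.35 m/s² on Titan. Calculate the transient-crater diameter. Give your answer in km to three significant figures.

D ≈ 233 km

In SI units: d = 15400 m, v = 11500 m/s.
d^0.75 = 15400^0.75 = 1382
v^0.5 = 11500^0.5 = 107.2
g^-0.2 = 1.35^-0.2 = 0.9417
D = 1.67 × 1382 × 107.2 × 0.9417 = 2.330 × 10^5 m
   = 233.0 km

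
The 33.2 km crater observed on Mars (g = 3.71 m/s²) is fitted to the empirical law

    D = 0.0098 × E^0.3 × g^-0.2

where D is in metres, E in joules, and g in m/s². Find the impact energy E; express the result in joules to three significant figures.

Rearranging: E = [D / (0.0098 · g^-0.2)]^(1/0.3).
D = 33200 m.
g^-0.2 = 3.71^-0.2 = 0.7694
D / (0.0098 × 0.7694) = 33200 / (7.540 × 10^-3) = 4.403 × 10^6
E = (4.403 × 10^6)^3.3333 = 1.398 × 10^22 J

E ≈ 1.40 × 10^22 J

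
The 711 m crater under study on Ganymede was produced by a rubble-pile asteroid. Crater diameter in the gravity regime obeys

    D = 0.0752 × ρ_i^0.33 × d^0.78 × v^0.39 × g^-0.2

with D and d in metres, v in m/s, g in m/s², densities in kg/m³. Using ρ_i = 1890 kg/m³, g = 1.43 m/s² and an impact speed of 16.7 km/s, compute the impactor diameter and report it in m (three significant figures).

Rearranging for d: d = [D / (0.0752 · 1890^0.33 · 16700^0.39 · 1.43^-0.2)]^(1/0.78).
1890^0.33 = 12.06
16700^0.39 = 44.35
1.43^-0.2 = 0.9310
Denominator = 0.0752 × 12.06 × 44.35 × 0.9310 = 37.45
D / 37.45 = 711 / 37.45 = 18.99
d = 18.99^(1/0.78) = 18.99^1.2821 = 43.57 m

d ≈ 43.6 m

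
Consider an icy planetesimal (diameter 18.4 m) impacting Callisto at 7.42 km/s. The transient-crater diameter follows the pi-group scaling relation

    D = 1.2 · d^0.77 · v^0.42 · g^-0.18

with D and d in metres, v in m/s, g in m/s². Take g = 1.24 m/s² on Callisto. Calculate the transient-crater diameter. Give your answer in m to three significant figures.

In SI units: v = 7420 m/s.
d^0.77 = 18.4^0.77 = 9.417
v^0.42 = 7420^0.42 = 42.22
g^-0.18 = 1.24^-0.18 = 0.9620
D = 1.2 × 9.417 × 42.22 × 0.9620 = 459.0 m

D ≈ 459 m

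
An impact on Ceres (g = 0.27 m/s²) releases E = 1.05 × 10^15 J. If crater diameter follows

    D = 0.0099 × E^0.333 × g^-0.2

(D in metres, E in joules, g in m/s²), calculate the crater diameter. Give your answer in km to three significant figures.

D ≈ 1.29 km

E^0.333 = (1.05 × 10^15)^0.333 = 1.005 × 10^5
g^-0.2 = 0.27^-0.2 = 1.299
D = 0.0099 × 1.005 × 10^5 × 1.299 = 1292 m
   = 1.292 km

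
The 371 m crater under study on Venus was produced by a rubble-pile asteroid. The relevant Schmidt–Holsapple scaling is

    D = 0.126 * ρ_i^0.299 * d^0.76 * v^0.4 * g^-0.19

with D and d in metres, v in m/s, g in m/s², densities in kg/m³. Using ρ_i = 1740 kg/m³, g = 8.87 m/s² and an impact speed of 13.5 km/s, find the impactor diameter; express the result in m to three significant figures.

Rearranging for d: d = [D / (0.126 · 1740^0.299 · 13500^0.4 · 8.87^-0.19)]^(1/0.76).
1740^0.299 = 9.309
13500^0.4 = 44.89
8.87^-0.19 = 0.6605
Denominator = 0.126 × 9.309 × 44.89 × 0.6605 = 34.78
D / 34.78 = 371 / 34.78 = 10.67
d = 10.67^(1/0.76) = 10.67^1.3158 = 22.54 m

d ≈ 22.5 m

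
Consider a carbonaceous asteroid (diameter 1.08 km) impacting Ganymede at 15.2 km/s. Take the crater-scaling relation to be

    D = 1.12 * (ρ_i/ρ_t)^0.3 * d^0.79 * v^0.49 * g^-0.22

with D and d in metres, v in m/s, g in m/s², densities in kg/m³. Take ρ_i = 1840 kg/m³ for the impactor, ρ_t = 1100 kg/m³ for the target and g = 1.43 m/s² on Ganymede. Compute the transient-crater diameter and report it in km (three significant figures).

D ≈ 33.7 km

In SI units: d = 1080 m, v = 15200 m/s.
(ρ_i/ρ_t)^0.3 = (1840/1100)^0.3 = 1.167
d^0.79 = 1080^0.79 = 249.1
v^0.49 = 15200^0.49 = 112.0
g^-0.22 = 1.43^-0.22 = 0.9243
D = 1.12 × 1.167 × 249.1 × 112.0 × 0.9243 = 33705 m
   = 33.70 km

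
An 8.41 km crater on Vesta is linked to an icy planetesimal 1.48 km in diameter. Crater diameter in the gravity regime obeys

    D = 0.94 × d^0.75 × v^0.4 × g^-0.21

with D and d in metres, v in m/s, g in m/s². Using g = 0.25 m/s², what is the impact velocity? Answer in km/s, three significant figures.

Rearranging for v: v = [D / (0.94 · 1480^0.75 · 0.25^-0.21)]^(1/0.4).
D = 8410 m.
1480^0.75 = 238.6
0.25^-0.21 = 1.338
Denominator = 0.94 × 238.6 × 1.338 = 300.1
D / 300.1 = 8410 / 300.1 = 28.02
v = 28.02^(1/0.4) = 28.02^2.5 = 4156 m/s

v ≈ 4.16 km/s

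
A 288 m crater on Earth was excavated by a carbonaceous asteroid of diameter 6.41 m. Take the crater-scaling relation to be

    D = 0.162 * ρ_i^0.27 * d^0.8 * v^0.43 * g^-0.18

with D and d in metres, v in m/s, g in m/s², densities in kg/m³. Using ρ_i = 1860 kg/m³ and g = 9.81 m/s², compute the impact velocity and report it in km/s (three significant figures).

v ≈ 26.2 km/s

Rearranging for v: v = [D / (0.162 · 1860^0.27 · 6.41^0.8 · 9.81^-0.18)]^(1/0.43).
1860^0.27 = 7.634
6.41^0.8 = 4.421
9.81^-0.18 = 0.6630
Denominator = 0.162 × 7.634 × 4.421 × 0.6630 = 3.625
D / 3.625 = 288 / 3.625 = 79.45
v = 79.45^(1/0.43) = 79.45^2.3256 = 26234 m/s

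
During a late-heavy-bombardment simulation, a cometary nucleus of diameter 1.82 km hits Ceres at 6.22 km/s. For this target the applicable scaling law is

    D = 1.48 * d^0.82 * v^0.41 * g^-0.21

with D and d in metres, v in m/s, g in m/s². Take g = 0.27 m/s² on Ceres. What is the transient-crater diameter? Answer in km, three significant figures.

In SI units: d = 1820 m, v = 6220 m/s.
d^0.82 = 1820^0.82 = 471.3
v^0.41 = 6220^0.41 = 35.93
g^-0.21 = 0.27^-0.21 = 1.316
D = 1.48 × 471.3 × 35.93 × 1.316 = 32982 m
   = 32.98 km

D ≈ 33.0 km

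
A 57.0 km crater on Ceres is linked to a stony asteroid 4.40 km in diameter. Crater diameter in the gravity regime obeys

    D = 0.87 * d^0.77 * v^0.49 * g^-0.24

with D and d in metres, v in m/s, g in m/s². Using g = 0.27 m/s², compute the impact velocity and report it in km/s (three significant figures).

v ≈ 6.69 km/s

Rearranging for v: v = [D / (0.87 · 4400^0.77 · 0.27^-0.24)]^(1/0.49).
D = 57000 m.
4400^0.77 = 638.9
0.27^-0.24 = 1.369
Denominator = 0.87 × 638.9 × 1.369 = 760.9
D / 760.9 = 57000 / 760.9 = 74.91
v = 74.91^(1/0.49) = 74.91^2.0408 = 6692 m/s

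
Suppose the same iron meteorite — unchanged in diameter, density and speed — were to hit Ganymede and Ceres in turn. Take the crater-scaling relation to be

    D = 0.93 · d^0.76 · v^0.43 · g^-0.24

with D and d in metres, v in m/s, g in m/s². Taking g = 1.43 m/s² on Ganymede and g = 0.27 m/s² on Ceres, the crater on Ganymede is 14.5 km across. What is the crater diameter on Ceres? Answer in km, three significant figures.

All impactor-dependent factors cancel in the ratio, leaving D_Ceres/D_Ganymede = (g_Ceres/g_Ganymede)^-0.24.
(0.27/1.43)^-0.24 = 0.1888^-0.24 = 1.492
D_Ceres = 1.492 × 14.5 km = 21.6 km

D ≈ 21.6 km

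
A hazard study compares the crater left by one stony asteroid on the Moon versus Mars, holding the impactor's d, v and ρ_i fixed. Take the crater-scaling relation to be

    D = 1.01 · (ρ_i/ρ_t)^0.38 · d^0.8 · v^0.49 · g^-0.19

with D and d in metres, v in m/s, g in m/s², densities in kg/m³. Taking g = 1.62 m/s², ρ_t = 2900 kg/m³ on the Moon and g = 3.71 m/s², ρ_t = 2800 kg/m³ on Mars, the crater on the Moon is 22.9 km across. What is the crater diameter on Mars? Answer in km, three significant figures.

D ≈ 19.8 km

The impactor-only factors (d, v, ρ_i) cancel in the ratio, leaving D_Mars/D_Moon = (g_Mars/g_Moon)^-0.19 · (ρ_t,Moon/ρ_t,Mars)^0.38.
(3.71/1.62)^-0.19 = 2.290^-0.19 = 0.8543
(2900/2800)^0.38 = 1.036^0.38 = 1.014
Ratio = 0.8543 × 1.014 = 0.8663
D_Mars = 0.8663 × 22.9 km = 19.8 km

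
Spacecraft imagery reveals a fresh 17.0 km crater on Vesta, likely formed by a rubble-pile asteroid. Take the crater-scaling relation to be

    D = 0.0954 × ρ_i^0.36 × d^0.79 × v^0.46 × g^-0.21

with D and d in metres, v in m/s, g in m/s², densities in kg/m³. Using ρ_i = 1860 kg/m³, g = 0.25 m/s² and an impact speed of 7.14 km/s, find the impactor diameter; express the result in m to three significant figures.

Rearranging for d: d = [D / (0.0954 · 1860^0.36 · 7140^0.46 · 0.25^-0.21)]^(1/0.79).
D = 17000 m.
1860^0.36 = 15.03
7140^0.46 = 59.25
0.25^-0.21 = 1.338
Denominator = 0.0954 × 15.03 × 59.25 × 1.338 = 113.7
D / 113.7 = 17000 / 113.7 = 149.5
d = 149.5^(1/0.79) = 149.5^1.2658 = 565.8 m

d ≈ 566 m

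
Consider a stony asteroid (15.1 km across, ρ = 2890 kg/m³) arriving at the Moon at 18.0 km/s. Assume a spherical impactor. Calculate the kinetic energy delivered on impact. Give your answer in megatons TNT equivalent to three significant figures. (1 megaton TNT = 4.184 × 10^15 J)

E ≈ 2.02 × 10^8 Mt TNT

d = 15100 m; v = 18000 m/s.
Mass m = (π/6) ρ d³ = (π/6) × 2890 × (15100)³ = 5.210 × 10^15 kg
E = ½ m v² = 0.5 × 5.210 × 10^15 × (18000)² = 8.440 × 10^23 J
   = 8.440 × 10^23 / 4.184×10^15 = 2.017 × 10^8 Mt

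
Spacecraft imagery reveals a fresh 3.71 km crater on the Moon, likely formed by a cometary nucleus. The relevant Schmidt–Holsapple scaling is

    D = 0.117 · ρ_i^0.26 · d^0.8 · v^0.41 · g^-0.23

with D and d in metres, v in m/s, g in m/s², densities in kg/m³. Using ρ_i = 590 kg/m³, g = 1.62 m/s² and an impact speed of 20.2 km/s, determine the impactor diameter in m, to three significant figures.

d ≈ 380 m

Rearranging for d: d = [D / (0.117 · 590^0.26 · 20200^0.41 · 1.62^-0.23)]^(1/0.8).
D = 3710 m.
590^0.26 = 5.253
20200^0.41 = 58.24
1.62^-0.23 = 0.8950
Denominator = 0.117 × 5.253 × 58.24 × 0.8950 = 32.04
D / 32.04 = 3710 / 32.04 = 115.8
d = 115.8^(1/0.8) = 115.8^1.25 = 379.9 m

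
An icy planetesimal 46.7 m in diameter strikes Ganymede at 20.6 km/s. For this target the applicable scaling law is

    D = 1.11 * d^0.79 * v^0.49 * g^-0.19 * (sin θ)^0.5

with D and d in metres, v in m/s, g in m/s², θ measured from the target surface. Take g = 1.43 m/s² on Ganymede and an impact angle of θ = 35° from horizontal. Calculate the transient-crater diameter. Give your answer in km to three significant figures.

In SI units: v = 20600 m/s.
d^0.79 = 46.7^0.79 = 20.83
v^0.49 = 20600^0.49 = 130.0
g^-0.19 = 1.43^-0.19 = 0.9343
(sin 35°)^0.5 = 0.5736^0.5 = 0.7574
D = 1.11 × 20.83 × 130.0 × 0.9343 × 0.7574 = 2127 m
   = 2.127 km

D ≈ 2.13 km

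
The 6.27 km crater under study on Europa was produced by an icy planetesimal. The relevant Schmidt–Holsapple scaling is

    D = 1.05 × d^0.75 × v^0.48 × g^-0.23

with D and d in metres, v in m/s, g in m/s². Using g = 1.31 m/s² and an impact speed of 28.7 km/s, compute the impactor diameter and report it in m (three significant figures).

d ≈ 165 m

Rearranging for d: d = [D / (1.05 · 28700^0.48 · 1.31^-0.23)]^(1/0.75).
D = 6270 m.
28700^0.48 = 138.0
1.31^-0.23 = 0.9398
Denominator = 1.05 × 138.0 × 0.9398 = 136.2
D / 136.2 = 6270 / 136.2 = 46.04
d = 46.04^(1/0.75) = 46.04^1.3333 = 165.0 m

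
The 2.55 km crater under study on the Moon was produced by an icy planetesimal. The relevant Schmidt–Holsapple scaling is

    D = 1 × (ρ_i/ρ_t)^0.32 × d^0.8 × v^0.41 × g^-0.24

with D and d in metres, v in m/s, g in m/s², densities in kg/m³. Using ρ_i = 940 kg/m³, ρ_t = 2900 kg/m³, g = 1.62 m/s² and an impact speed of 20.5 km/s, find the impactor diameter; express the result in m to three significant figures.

d ≈ 203 m

Rearranging for d: d = [D / (1 · (940/2900)^0.32 · 20500^0.41 · 1.62^-0.24)]^(1/0.8).
D = 2550 m.
(940/2900)^0.32 = 0.6973
20500^0.41 = 58.59
1.62^-0.24 = 0.8907
Denominator = 1 × 0.6973 × 58.59 × 0.8907 = 36.39
D / 36.39 = 2550 / 36.39 = 70.07
d = 70.07^(1/0.8) = 70.07^1.25 = 202.7 m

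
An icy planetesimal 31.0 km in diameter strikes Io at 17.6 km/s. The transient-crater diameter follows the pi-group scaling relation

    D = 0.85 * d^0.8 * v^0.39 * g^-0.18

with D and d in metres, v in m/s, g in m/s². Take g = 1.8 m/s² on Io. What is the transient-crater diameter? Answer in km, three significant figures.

D ≈ 136 km

In SI units: d = 31000 m, v = 17600 m/s.
d^0.8 = 31000^0.8 = 3918
v^0.39 = 17600^0.39 = 45.26
g^-0.18 = 1.8^-0.18 = 0.8996
D = 0.85 × 3918 × 45.26 × 0.8996 = 1.356 × 10^5 m
   = 135.6 km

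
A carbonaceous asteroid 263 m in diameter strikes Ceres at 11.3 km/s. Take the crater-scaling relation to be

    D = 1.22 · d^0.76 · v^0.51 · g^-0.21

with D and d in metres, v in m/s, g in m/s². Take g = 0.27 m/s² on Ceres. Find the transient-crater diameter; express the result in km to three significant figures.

D ≈ 12.9 km

In SI units: v = 11300 m/s.
d^0.76 = 263^0.76 = 69.05
v^0.51 = 11300^0.51 = 116.7
g^-0.21 = 0.27^-0.21 = 1.316
D = 1.22 × 69.05 × 116.7 × 1.316 = 12937 m
   = 12.94 km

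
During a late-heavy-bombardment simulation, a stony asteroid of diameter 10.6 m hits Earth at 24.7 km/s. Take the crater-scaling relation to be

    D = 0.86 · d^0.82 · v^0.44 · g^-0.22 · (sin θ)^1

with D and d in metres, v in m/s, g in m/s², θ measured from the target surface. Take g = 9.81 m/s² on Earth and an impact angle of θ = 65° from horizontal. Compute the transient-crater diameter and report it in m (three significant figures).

In SI units: v = 24700 m/s.
d^0.82 = 10.6^0.82 = 6.930
v^0.44 = 24700^0.44 = 85.66
g^-0.22 = 9.81^-0.22 = 0.6051
(sin 65°)^1 = 0.9063^1 = 0.9063
D = 0.86 × 6.930 × 85.66 × 0.6051 × 0.9063 = 280.0 m

D ≈ 280 m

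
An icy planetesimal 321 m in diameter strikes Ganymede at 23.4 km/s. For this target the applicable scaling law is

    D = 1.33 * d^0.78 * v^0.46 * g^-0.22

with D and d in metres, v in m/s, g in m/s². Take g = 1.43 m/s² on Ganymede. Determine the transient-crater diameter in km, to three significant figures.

In SI units: v = 23400 m/s.
d^0.78 = 321^0.78 = 90.17
v^0.46 = 23400^0.46 = 102.3
g^-0.22 = 1.43^-0.22 = 0.9243
D = 1.33 × 90.17 × 102.3 × 0.9243 = 11340 m
   = 11.34 km

D ≈ 11.3 km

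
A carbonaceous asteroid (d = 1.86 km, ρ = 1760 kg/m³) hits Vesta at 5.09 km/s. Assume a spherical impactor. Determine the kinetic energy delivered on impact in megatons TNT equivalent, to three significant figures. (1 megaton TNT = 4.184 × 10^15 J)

E ≈ 18400 Mt TNT

d = 1860 m; v = 5090 m/s.
Mass m = (π/6) ρ d³ = (π/6) × 1760 × (1860)³ = 5.930 × 10^12 kg
E = ½ m v² = 0.5 × 5.930 × 10^12 × (5090)² = 7.682 × 10^19 J
   = 7.682 × 10^19 / 4.184×10^15 = 18360 Mt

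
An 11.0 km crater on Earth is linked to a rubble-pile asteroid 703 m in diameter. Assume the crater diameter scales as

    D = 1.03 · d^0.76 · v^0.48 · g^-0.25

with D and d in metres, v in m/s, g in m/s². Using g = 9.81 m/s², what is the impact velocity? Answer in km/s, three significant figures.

v ≈ 25.2 km/s

Rearranging for v: v = [D / (1.03 · 703^0.76 · 9.81^-0.25)]^(1/0.48).
D = 11000 m.
703^0.76 = 145.8
9.81^-0.25 = 0.5650
Denominator = 1.03 × 145.8 × 0.5650 = 84.85
D / 84.85 = 11000 / 84.85 = 129.6
v = 129.6^(1/0.48) = 129.6^2.0833 = 25188 m/s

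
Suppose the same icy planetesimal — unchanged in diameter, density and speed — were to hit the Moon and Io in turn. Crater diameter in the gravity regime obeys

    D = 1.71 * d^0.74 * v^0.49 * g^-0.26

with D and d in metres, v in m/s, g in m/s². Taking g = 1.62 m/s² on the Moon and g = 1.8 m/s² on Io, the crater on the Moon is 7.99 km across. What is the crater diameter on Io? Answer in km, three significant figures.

All impactor-dependent factors cancel in the ratio, leaving D_Io/D_Moon = (g_Io/g_Moon)^-0.26.
(1.8/1.62)^-0.26 = 1.111^-0.26 = 0.9730
D_Io = 0.9730 × 7.99 km = 7.77 km

D ≈ 7.77 km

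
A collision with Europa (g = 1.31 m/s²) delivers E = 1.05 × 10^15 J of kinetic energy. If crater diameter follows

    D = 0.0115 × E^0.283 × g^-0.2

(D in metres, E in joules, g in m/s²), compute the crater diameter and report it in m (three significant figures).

D ≈ 194 m

E^0.283 = (1.05 × 10^15)^0.283 = 1.782 × 10^4
g^-0.2 = 1.31^-0.2 = 0.9474
D = 0.0115 × 1.782 × 10^4 × 0.9474 = 194.2 m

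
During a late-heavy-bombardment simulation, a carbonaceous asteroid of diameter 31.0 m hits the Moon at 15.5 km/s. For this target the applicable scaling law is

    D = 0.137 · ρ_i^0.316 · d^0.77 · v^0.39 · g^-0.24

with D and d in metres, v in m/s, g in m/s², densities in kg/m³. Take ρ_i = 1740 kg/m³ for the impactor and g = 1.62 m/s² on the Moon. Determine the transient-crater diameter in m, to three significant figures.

D ≈ 782 m

In SI units: v = 15500 m/s.
ρ_i^0.316 = 1740^0.316 = 10.57
d^0.77 = 31^0.77 = 14.07
v^0.39 = 15500^0.39 = 43.08
g^-0.24 = 1.62^-0.24 = 0.8907
D = 0.137 × 10.57 × 14.07 × 43.08 × 0.8907 = 781.8 m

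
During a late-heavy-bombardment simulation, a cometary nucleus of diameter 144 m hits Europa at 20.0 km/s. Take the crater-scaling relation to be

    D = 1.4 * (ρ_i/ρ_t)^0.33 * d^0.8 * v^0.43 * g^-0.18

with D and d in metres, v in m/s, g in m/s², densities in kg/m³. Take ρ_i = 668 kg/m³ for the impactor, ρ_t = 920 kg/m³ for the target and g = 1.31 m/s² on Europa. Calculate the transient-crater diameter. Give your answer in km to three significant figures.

In SI units: v = 20000 m/s.
(ρ_i/ρ_t)^0.33 = (668/920)^0.33 = 0.8998
d^0.8 = 144^0.8 = 53.30
v^0.43 = 20000^0.43 = 70.70
g^-0.18 = 1.31^-0.18 = 0.9526
D = 1.4 × 0.8998 × 53.30 × 70.70 × 0.9526 = 4522 m
   = 4.522 km

D ≈ 4.52 km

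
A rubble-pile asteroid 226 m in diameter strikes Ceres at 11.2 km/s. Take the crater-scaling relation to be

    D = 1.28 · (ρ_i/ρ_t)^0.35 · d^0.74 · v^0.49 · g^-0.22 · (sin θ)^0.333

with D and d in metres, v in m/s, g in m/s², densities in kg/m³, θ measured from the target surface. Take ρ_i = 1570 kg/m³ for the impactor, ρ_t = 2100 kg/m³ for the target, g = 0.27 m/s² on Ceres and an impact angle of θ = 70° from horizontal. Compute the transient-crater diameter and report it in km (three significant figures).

In SI units: v = 11200 m/s.
(ρ_i/ρ_t)^0.35 = (1570/2100)^0.35 = 0.9032
d^0.74 = 226^0.74 = 55.21
v^0.49 = 11200^0.49 = 96.41
g^-0.22 = 0.27^-0.22 = 1.334
(sin 70°)^0.333 = 0.9397^0.333 = 0.9795
D = 1.28 × 0.9032 × 55.21 × 96.41 × 1.334 × 0.9795 = 8041 m
   = 8.041 km

D ≈ 8.04 km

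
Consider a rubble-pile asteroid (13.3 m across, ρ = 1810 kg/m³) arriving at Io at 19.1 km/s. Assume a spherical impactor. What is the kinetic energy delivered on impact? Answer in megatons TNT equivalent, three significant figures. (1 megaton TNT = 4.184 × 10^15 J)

E ≈ 0.0972 Mt TNT

v = 19100 m/s.
Mass m = (π/6) ρ d³ = (π/6) × 1810 × (13.3)³ = 2.230 × 10^6 kg
E = ½ m v² = 0.5 × 2.230 × 10^6 × (19100)² = 4.068 × 10^14 J
   = 4.068 × 10^14 / 4.184×10^15 = 0.09723 Mt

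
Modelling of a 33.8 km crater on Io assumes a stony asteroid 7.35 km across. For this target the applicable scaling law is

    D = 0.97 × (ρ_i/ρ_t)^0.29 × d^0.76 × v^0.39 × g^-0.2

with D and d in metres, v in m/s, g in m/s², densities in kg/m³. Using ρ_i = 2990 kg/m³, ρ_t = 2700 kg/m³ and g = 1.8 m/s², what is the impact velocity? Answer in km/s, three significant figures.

v ≈ 16.2 km/s

Rearranging for v: v = [D / (0.97 · (2990/2700)^0.29 · 7350^0.76 · 1.8^-0.2)]^(1/0.39).
D = 33800 m.
(2990/2700)^0.29 = 1.030
7350^0.76 = 867.7
1.8^-0.2 = 0.8891
Denominator = 0.97 × 1.030 × 867.7 × 0.8891 = 770.8
D / 770.8 = 33800 / 770.8 = 43.85
v = 43.85^(1/0.39) = 43.85^2.5641 = 16225 m/s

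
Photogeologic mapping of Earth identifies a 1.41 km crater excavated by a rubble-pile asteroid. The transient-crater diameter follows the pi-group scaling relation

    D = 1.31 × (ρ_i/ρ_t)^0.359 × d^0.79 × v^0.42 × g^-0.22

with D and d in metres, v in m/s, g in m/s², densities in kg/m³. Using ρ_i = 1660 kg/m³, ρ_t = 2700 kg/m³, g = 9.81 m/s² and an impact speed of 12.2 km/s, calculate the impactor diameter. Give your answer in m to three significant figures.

Rearranging for d: d = [D / (1.31 · (1660/2700)^0.359 · 12200^0.42 · 9.81^-0.22)]^(1/0.79).
D = 1410 m.
(1660/2700)^0.359 = 0.8398
12200^0.42 = 52.03
9.81^-0.22 = 0.6051
Denominator = 1.31 × 0.8398 × 52.03 × 0.6051 = 34.64
D / 34.64 = 1410 / 34.64 = 40.70
d = 40.70^(1/0.79) = 40.70^1.2658 = 109.0 m

d ≈ 109 m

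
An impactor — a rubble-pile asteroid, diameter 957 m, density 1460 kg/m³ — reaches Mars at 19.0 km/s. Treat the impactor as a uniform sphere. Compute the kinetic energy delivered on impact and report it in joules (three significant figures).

v = 19000 m/s.
Mass m = (π/6) ρ d³ = (π/6) × 1460 × (957)³ = 6.700 × 10^11 kg
E = ½ m v² = 0.5 × 6.700 × 10^11 × (19000)² = 1.209 × 10^20 J

E ≈ 1.21 × 10^20 J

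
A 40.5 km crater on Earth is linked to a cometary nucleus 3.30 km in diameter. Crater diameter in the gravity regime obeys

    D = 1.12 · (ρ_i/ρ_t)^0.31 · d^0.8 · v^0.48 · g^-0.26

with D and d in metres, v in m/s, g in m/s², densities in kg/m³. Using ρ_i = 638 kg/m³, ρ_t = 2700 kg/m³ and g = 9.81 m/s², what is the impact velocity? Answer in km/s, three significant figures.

v ≈ 37.5 km/s

Rearranging for v: v = [D / (1.12 · (638/2700)^0.31 · 3300^0.8 · 9.81^-0.26)]^(1/0.48).
D = 40500 m.
(638/2700)^0.31 = 0.6394
3300^0.8 = 652.8
9.81^-0.26 = 0.5523
Denominator = 1.12 × 0.6394 × 652.8 × 0.5523 = 258.2
D / 258.2 = 40500 / 258.2 = 156.9
v = 156.9^(1/0.48) = 156.9^2.0833 = 37510 m/s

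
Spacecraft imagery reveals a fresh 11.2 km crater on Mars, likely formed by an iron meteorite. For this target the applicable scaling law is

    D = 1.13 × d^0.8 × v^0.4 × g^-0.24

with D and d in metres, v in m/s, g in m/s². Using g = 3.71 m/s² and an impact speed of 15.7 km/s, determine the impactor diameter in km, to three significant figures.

Rearranging for d: d = [D / (1.13 · 15700^0.4 · 3.71^-0.24)]^(1/0.8).
D = 11200 m.
15700^0.4 = 47.68
3.71^-0.24 = 0.7300
Denominator = 1.13 × 47.68 × 0.7300 = 39.33
D / 39.33 = 11200 / 39.33 = 284.8
d = 284.8^(1/0.8) = 284.8^1.25 = 1170 m

d ≈ 1.17 km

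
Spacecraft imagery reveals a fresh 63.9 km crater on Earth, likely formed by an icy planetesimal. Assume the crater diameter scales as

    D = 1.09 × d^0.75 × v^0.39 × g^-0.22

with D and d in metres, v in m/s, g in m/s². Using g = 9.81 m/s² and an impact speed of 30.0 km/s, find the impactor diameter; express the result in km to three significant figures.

Rearranging for d: d = [D / (1.09 · 30000^0.39 · 9.81^-0.22)]^(1/0.75).
D = 63900 m.
30000^0.39 = 55.73
9.81^-0.22 = 0.6051
Denominator = 1.09 × 55.73 × 0.6051 = 36.76
D / 36.76 = 63900 / 36.76 = 1738
d = 1738^(1/0.75) = 1738^1.3333 = 20891 m

d ≈ 20.9 km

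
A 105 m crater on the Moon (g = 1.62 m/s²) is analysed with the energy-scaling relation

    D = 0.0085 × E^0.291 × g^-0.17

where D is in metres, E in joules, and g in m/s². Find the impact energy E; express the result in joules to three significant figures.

E ≈ 1.53 × 10^14 J

Rearranging: E = [D / (0.0085 · g^-0.17)]^(1/0.291).
g^-0.17 = 1.62^-0.17 = 0.9213
D / (0.0085 × 0.9213) = 105 / (7.831 × 10^-3) = 1.341 × 10^4
E = (1.341 × 10^4)^3.4364 = 1.526 × 10^14 J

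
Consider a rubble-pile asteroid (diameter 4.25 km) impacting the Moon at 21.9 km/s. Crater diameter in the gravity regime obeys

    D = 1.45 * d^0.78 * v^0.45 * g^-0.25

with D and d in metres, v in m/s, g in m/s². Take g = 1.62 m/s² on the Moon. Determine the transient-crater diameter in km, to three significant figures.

D ≈ 78.0 km

In SI units: d = 4250 m, v = 21900 m/s.
d^0.78 = 4250^0.78 = 676.3
v^0.45 = 21900^0.45 = 89.78
g^-0.25 = 1.62^-0.25 = 0.8864
D = 1.45 × 676.3 × 89.78 × 0.8864 = 78040 m
   = 78.04 km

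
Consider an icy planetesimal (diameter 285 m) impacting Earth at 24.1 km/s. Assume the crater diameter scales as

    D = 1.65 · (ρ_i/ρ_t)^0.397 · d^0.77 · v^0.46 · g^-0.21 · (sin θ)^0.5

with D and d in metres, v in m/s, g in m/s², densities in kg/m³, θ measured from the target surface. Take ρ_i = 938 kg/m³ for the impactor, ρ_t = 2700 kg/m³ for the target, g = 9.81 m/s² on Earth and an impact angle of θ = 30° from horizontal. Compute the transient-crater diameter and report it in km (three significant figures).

In SI units: v = 24100 m/s.
(ρ_i/ρ_t)^0.397 = (938/2700)^0.397 = 0.6572
d^0.77 = 285^0.77 = 77.67
v^0.46 = 24100^0.46 = 103.7
g^-0.21 = 9.81^-0.21 = 0.6191
(sin 30°)^0.5 = 0.5000^0.5 = 0.7071
D = 1.65 × 0.6572 × 77.67 × 103.7 × 0.6191 × 0.7071 = 3823 m
   = 3.823 km

D ≈ 3.82 km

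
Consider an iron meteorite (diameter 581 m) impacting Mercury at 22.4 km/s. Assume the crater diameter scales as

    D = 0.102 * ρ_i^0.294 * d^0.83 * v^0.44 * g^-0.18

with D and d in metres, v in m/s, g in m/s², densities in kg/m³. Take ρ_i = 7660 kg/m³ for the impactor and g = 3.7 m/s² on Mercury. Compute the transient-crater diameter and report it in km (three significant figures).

In SI units: v = 22400 m/s.
ρ_i^0.294 = 7660^0.294 = 13.87
d^0.83 = 581^0.83 = 196.9
v^0.44 = 22400^0.44 = 82.06
g^-0.18 = 3.7^-0.18 = 0.7902
D = 0.102 × 13.87 × 196.9 × 82.06 × 0.7902 = 18063 m
   = 18.06 km

D ≈ 18.1 km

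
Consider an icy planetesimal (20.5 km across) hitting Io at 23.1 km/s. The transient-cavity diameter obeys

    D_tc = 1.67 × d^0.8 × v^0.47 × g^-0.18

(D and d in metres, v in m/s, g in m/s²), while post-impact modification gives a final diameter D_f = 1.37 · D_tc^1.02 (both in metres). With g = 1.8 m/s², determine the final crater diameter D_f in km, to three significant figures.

In SI: d = 20500 m, v = 23100 m/s.
d^0.8 = 20500^0.8 = 2815
v^0.47 = 23100^0.47 = 112.4
g^-0.18 = 1.8^-0.18 = 0.8996
D_tc = 1.67 × 2815 × 112.4 × 0.8996 = 4.753 × 10^5 m
D_f = 1.37 × (4.753 × 10^5)^1.02 = 8.457 × 10^5 m
     = 845.7 km

D_f ≈ 846 km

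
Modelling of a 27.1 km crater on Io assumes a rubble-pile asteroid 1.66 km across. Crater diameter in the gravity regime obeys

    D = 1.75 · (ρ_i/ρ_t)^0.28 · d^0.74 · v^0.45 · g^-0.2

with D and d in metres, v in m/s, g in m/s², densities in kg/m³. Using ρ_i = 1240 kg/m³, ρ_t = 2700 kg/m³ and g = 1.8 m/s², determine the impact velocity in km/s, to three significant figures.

v ≈ 21.8 km/s

Rearranging for v: v = [D / (1.75 · (1240/2700)^0.28 · 1660^0.74 · 1.8^-0.2)]^(1/0.45).
D = 27100 m.
(1240/2700)^0.28 = 0.8042
1660^0.74 = 241.5
1.8^-0.2 = 0.8891
Denominator = 1.75 × 0.8042 × 241.5 × 0.8891 = 302.2
D / 302.2 = 27100 / 302.2 = 89.68
v = 89.68^(1/0.45) = 89.68^2.2222 = 21841 m/s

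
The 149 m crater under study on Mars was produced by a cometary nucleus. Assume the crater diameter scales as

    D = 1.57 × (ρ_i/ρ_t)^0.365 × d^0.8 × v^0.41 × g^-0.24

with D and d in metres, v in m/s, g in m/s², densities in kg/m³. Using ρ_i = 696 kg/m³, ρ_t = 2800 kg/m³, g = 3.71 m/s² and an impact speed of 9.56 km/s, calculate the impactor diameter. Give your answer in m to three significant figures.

d ≈ 7.56 m

Rearranging for d: d = [D / (1.57 · (696/2800)^0.365 · 9560^0.41 · 3.71^-0.24)]^(1/0.8).
(696/2800)^0.365 = 0.6016
9560^0.41 = 42.85
3.71^-0.24 = 0.7300
Denominator = 1.57 × 0.6016 × 42.85 × 0.7300 = 29.54
D / 29.54 = 149 / 29.54 = 5.044
d = 5.044^(1/0.8) = 5.044^1.25 = 7.559 m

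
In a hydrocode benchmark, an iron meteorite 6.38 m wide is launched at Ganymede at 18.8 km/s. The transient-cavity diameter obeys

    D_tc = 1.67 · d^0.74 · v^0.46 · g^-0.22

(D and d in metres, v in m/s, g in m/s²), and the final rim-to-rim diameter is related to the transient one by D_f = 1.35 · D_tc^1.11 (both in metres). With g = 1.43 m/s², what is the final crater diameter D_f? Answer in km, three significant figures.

v = 18800 m/s.
d^0.74 = 6.38^0.74 = 3.941
v^0.46 = 18800^0.46 = 92.49
g^-0.22 = 1.43^-0.22 = 0.9243
D_tc = 1.67 × 3.941 × 92.49 × 0.9243 = 562.6 m
D_f = 1.35 × (562.6)^1.11 = 1524 m
     = 1.524 km

D_f ≈ 1.52 km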